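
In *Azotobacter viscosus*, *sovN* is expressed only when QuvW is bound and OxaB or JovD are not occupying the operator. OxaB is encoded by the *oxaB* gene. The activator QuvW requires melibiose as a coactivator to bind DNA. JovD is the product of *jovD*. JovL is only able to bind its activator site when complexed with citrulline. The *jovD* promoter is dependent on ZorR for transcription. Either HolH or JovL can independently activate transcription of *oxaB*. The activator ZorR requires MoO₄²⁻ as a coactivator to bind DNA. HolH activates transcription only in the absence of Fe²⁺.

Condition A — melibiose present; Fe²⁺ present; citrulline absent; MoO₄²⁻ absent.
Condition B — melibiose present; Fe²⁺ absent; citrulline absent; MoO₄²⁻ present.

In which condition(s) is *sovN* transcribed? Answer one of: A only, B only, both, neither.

Condition A:
Melibiose is present, so QuvW is active.
Fe²⁺ is present, so HolH is inactive.
Citrulline is absent, so JovL is inactive.
No activator is available at the *oxaB* promoter, so *oxaB* is not transcribed.
So OxaB is not produced.
MoO₄²⁻ is absent, so ZorR is inactive.
Required activator ZorR is absent, so *jovD* is not transcribed.
So JovD is not produced.
No repressor is bound and QuvW is active, so *sovN* is transcribed.
→ *sovN* is ON in A.
Condition B:
Melibiose is present, so QuvW is active.
Fe²⁺ is absent, so HolH is active.
Citrulline is absent, so JovL is inactive.
Activator HolH is present, so *oxaB* is transcribed.
So OxaB is produced and active.
MoO₄²⁻ is present, so ZorR is active.
No repressor is bound and ZorR is active, so *jovD* is transcribed.
So JovD is produced and active.
With repressor OxaB bound, *sovN* is not transcribed.
→ *sovN* is OFF in B.

A only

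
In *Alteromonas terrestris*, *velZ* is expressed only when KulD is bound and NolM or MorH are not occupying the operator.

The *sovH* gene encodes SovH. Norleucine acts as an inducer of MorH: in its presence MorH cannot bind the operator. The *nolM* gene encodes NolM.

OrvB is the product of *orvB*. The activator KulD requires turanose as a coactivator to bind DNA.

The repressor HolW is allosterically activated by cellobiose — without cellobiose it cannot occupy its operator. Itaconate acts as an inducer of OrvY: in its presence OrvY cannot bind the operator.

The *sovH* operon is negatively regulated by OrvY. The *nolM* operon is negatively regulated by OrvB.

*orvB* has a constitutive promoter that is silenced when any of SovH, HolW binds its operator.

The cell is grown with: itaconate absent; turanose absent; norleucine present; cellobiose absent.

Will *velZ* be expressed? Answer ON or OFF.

OFF

Itaconate is absent, so OrvY is active.
With repressor OrvY bound, *sovH* is not transcribed.
So SovH is not produced.
Cellobiose is absent, so HolW is inactive.
With no repressor bound, *orvB* is transcribed.
So OrvB is produced and active.
With repressor OrvB bound, *nolM* is not transcribed.
So NolM is not produced.
Turanose is absent, so KulD is inactive.
Norleucine is present, so MorH is inactive.
Required activator KulD is absent, so *velZ* is not transcribed.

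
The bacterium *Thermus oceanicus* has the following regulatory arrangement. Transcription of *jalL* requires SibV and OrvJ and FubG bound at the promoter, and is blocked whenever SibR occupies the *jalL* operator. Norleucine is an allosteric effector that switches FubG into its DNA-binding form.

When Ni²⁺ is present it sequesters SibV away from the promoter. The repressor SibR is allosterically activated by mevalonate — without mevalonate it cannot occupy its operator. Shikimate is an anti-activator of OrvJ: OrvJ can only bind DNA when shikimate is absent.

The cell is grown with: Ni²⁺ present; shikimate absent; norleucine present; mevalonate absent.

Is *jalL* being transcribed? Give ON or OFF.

Ni²⁺ is present, so SibV is inactive.
Shikimate is absent, so OrvJ is active.
Mevalonate is absent, so SibR is inactive.
Norleucine is present, so FubG is active.
Required activator SibV is absent, so *jalL* is not transcribed.

OFF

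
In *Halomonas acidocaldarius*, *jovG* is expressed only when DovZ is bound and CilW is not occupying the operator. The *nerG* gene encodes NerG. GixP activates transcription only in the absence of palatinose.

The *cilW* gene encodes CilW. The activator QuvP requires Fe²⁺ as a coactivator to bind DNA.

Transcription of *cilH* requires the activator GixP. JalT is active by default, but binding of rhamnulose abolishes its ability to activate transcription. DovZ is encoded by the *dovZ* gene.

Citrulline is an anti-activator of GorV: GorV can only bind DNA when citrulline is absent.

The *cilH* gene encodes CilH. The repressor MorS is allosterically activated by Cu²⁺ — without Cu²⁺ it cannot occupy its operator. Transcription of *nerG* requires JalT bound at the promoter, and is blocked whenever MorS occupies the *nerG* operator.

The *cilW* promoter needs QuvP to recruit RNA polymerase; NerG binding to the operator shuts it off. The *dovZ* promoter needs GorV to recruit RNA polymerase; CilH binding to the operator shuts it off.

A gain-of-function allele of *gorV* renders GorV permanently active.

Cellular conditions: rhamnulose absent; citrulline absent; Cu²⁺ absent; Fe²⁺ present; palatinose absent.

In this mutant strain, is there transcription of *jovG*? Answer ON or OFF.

OFF

Fe²⁺ is present, so QuvP is active.
Cu²⁺ is absent, so MorS is inactive.
Rhamnulose is absent, so JalT is active.
No repressor is bound and JalT is active, so *nerG* is transcribed.
So NerG is produced and active.
With repressor NerG bound, *cilW* is not transcribed.
So CilW is not produced.
Palatinose is absent, so GixP is active.
No repressor is bound and GixP is active, so *cilH* is transcribed.
So CilH is produced and active.
GorV is constitutively active in this strain.
With repressor CilH bound, *dovZ* is not transcribed.
So DovZ is not produced.
Required activator DovZ is absent, so *jovG* is not transcribed.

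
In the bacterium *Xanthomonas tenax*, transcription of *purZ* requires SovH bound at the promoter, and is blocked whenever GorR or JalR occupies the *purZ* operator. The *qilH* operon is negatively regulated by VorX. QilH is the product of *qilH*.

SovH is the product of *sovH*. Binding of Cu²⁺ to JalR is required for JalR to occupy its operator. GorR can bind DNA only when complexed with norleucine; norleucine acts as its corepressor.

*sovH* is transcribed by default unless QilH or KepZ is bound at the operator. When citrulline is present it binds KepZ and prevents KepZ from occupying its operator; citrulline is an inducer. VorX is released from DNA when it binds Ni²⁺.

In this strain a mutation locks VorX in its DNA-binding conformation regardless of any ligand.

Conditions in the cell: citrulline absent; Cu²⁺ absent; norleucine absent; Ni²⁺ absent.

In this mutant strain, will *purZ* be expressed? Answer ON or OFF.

Norleucine is absent, so GorR is inactive.
VorX is constitutively active in this strain.
With repressor VorX bound, *qilH* is not transcribed.
So QilH is not produced.
Citrulline is absent, so KepZ is active.
With repressor KepZ bound, *sovH* is not transcribed.
So SovH is not produced.
Cu²⁺ is absent, so JalR is inactive.
Required activator SovH is absent, so *purZ* is not transcribed.

OFF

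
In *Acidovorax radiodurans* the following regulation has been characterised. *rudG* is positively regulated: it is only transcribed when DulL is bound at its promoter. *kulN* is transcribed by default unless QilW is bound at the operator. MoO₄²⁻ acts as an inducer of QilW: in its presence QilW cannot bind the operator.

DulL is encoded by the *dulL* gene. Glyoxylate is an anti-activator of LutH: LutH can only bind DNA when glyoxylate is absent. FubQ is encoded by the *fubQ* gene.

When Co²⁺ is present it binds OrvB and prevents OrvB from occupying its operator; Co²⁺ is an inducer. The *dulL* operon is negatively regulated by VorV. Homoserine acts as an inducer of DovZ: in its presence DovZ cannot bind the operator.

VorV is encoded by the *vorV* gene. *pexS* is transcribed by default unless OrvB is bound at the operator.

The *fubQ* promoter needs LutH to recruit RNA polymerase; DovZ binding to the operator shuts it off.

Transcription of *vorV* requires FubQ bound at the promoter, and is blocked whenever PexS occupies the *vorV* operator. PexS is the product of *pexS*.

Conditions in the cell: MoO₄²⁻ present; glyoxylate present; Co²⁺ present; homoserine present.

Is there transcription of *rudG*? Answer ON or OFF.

Co²⁺ is present, so OrvB is inactive.
With no repressor bound, *pexS* is transcribed.
So PexS is produced and active.
Glyoxylate is present, so LutH is inactive.
Homoserine is present, so DovZ is inactive.
Required activator LutH is absent, so *fubQ* is not transcribed.
So FubQ is not produced.
With repressor PexS bound, *vorV* is not transcribed.
So VorV is not produced.
With no repressor bound, *dulL* is transcribed.
So DulL is produced and active.
No repressor is bound and DulL is active, so *rudG* is transcribed.

ON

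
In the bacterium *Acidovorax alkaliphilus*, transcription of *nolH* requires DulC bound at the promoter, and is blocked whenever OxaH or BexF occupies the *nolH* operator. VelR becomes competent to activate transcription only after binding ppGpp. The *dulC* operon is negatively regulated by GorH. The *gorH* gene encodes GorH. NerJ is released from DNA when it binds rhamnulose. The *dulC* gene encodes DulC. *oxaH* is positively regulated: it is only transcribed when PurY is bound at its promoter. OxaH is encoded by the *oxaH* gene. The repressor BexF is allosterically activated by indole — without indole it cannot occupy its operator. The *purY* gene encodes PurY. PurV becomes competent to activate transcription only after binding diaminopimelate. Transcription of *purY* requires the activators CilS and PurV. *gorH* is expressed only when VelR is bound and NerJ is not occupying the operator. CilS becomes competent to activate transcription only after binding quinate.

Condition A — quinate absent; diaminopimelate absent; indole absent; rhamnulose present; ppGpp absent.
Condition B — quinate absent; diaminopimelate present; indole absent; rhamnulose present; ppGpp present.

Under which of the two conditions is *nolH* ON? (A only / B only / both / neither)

Condition A:
Quinate is absent, so CilS is inactive.
Diaminopimelate is absent, so PurV is inactive.
Required activator CilS is absent, so *purY* is not transcribed.
So PurY is not produced.
Required activator PurY is absent, so *oxaH* is not transcribed.
So OxaH is not produced.
Indole is absent, so BexF is inactive.
Rhamnulose is present, so NerJ is inactive.
ppGpp is absent, so VelR is inactive.
Required activator VelR is absent, so *gorH* is not transcribed.
So GorH is not produced.
With no repressor bound, *dulC* is transcribed.
So DulC is produced and active.
No repressor is bound and DulC is active, so *nolH* is transcribed.
→ *nolH* is ON in A.
Condition B:
Quinate is absent, so CilS is inactive.
Diaminopimelate is present, so PurV is active.
Required activator CilS is absent, so *purY* is not transcribed.
So PurY is not produced.
Required activator PurY is absent, so *oxaH* is not transcribed.
So OxaH is not produced.
Indole is absent, so BexF is inactive.
Rhamnulose is present, so NerJ is inactive.
ppGpp is present, so VelR is active.
No repressor is bound and VelR is active, so *gorH* is transcribed.
So GorH is produced and active.
With repressor GorH bound, *dulC* is not transcribed.
So DulC is not produced.
Required activator DulC is absent, so *nolH* is not transcribed.
→ *nolH* is OFF in B.

A only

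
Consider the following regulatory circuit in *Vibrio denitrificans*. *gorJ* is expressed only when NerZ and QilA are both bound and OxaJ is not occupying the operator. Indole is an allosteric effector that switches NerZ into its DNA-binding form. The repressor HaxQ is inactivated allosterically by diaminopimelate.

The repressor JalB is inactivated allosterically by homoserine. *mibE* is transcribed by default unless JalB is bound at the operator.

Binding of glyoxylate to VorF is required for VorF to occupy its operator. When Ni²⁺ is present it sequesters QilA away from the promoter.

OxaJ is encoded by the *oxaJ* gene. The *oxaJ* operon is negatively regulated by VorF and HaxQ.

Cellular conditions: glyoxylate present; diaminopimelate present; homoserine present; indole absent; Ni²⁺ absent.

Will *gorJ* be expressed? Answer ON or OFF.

OFF

Indole is absent, so NerZ is inactive.
Glyoxylate is present, so VorF is active.
Diaminopimelate is present, so HaxQ is inactive.
With repressor VorF bound, *oxaJ* is not transcribed.
So OxaJ is not produced.
Ni²⁺ is absent, so QilA is active.
Required activator NerZ is absent, so *gorJ* is not transcribed.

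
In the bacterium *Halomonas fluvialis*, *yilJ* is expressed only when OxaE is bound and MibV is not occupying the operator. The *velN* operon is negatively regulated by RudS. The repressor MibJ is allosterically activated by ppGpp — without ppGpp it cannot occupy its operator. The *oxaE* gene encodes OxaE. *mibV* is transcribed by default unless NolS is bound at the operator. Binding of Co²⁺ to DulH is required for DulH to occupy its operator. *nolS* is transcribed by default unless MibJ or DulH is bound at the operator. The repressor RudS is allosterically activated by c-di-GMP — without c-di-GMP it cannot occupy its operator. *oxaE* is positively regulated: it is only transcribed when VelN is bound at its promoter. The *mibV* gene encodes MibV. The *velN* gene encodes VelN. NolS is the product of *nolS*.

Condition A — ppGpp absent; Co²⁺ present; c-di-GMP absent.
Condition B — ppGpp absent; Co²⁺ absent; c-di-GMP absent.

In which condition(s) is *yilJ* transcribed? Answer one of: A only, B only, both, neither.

Condition A:
ppGpp is absent, so MibJ is inactive.
Co²⁺ is present, so DulH is active.
With repressor DulH bound, *nolS* is not transcribed.
So NolS is not produced.
With no repressor bound, *mibV* is transcribed.
So MibV is produced and active.
c-di-GMP is absent, so RudS is inactive.
With no repressor bound, *velN* is transcribed.
So VelN is produced and active.
No repressor is bound and VelN is active, so *oxaE* is transcribed.
So OxaE is produced and active.
With repressor MibV bound, *yilJ* is not transcribed.
→ *yilJ* is OFF in A.
Condition B:
ppGpp is absent, so MibJ is inactive.
Co²⁺ is absent, so DulH is inactive.
With no repressor bound, *nolS* is transcribed.
So NolS is produced and active.
With repressor NolS bound, *mibV* is not transcribed.
So MibV is not produced.
c-di-GMP is absent, so RudS is inactive.
With no repressor bound, *velN* is transcribed.
So VelN is produced and active.
No repressor is bound and VelN is active, so *oxaE* is transcribed.
So OxaE is produced and active.
No repressor is bound and OxaE is active, so *yilJ* is transcribed.
→ *yilJ* is ON in B.

B only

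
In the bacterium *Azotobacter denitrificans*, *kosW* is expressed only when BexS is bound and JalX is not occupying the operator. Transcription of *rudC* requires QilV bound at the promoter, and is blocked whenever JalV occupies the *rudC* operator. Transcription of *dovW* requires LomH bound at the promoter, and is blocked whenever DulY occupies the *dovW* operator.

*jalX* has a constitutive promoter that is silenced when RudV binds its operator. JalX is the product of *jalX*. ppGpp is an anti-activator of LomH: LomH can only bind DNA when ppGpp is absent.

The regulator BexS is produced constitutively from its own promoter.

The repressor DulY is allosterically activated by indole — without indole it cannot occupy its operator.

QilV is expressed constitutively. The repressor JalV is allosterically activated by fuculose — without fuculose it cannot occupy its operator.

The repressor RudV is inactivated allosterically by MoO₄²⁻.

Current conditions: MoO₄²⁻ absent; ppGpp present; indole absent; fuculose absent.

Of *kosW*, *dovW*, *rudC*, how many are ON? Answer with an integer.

2

BexS is produced constitutively and is active.
MoO₄²⁻ is absent, so RudV is active.
With repressor RudV bound, *jalX* is not transcribed.
So JalX is not produced.
No repressor is bound and BexS is active, so *kosW* is transcribed.
→ *kosW* is ON.
Indole is absent, so DulY is inactive.
ppGpp is present, so LomH is inactive.
Required activator LomH is absent, so *dovW* is not transcribed.
→ *dovW* is OFF.
QilV is produced constitutively and is active.
Fuculose is absent, so JalV is inactive.
No repressor is bound and QilV is active, so *rudC* is transcribed.
→ *rudC* is ON.
2 of the 3 genes are transcribed.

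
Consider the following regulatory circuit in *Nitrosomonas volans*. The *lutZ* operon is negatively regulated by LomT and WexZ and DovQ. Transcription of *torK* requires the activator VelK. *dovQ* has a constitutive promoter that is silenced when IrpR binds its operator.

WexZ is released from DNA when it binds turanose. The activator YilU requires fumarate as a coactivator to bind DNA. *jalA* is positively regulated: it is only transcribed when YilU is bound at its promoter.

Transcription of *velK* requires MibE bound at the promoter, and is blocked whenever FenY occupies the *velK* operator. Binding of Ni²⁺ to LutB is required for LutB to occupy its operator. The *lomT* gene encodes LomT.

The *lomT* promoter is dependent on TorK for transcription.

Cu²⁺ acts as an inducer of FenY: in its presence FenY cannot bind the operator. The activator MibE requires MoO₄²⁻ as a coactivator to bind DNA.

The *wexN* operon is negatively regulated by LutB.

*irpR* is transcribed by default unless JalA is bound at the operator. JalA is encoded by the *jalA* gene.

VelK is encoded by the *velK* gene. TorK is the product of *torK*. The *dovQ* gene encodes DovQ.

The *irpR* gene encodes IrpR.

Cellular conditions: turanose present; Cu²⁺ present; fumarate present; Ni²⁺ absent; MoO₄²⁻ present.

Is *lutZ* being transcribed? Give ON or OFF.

OFF

Cu²⁺ is present, so FenY is inactive.
MoO₄²⁻ is present, so MibE is active.
No repressor is bound and MibE is active, so *velK* is transcribed.
So VelK is produced and active.
No repressor is bound and VelK is active, so *torK* is transcribed.
So TorK is produced and active.
No repressor is bound and TorK is active, so *lomT* is transcribed.
So LomT is produced and active.
Turanose is present, so WexZ is inactive.
Fumarate is present, so YilU is active.
No repressor is bound and YilU is active, so *jalA* is transcribed.
So JalA is produced and active.
With repressor JalA bound, *irpR* is not transcribed.
So IrpR is not produced.
With no repressor bound, *dovQ* is transcribed.
So DovQ is produced and active.
With repressor LomT bound, *lutZ* is not transcribed.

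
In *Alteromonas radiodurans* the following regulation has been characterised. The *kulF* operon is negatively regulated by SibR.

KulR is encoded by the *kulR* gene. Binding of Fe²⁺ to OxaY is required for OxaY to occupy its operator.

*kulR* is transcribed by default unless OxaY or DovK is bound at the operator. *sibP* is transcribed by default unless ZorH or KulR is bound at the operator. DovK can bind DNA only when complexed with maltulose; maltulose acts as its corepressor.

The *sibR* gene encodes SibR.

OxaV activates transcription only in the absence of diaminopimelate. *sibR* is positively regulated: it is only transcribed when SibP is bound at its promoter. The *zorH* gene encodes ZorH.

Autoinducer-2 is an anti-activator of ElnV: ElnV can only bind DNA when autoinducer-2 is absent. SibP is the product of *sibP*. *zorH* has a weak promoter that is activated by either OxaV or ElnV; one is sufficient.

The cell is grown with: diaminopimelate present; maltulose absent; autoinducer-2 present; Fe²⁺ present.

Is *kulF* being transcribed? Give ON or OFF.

OFF

Diaminopimelate is present, so OxaV is inactive.
Autoinducer-2 is present, so ElnV is inactive.
No activator is available at the *zorH* promoter, so *zorH* is not transcribed.
So ZorH is not produced.
Fe²⁺ is present, so OxaY is active.
Maltulose is absent, so DovK is inactive.
With repressor OxaY bound, *kulR* is not transcribed.
So KulR is not produced.
With no repressor bound, *sibP* is transcribed.
So SibP is produced and active.
No repressor is bound and SibP is active, so *sibR* is transcribed.
So SibR is produced and active.
With repressor SibR bound, *kulF* is not transcribed.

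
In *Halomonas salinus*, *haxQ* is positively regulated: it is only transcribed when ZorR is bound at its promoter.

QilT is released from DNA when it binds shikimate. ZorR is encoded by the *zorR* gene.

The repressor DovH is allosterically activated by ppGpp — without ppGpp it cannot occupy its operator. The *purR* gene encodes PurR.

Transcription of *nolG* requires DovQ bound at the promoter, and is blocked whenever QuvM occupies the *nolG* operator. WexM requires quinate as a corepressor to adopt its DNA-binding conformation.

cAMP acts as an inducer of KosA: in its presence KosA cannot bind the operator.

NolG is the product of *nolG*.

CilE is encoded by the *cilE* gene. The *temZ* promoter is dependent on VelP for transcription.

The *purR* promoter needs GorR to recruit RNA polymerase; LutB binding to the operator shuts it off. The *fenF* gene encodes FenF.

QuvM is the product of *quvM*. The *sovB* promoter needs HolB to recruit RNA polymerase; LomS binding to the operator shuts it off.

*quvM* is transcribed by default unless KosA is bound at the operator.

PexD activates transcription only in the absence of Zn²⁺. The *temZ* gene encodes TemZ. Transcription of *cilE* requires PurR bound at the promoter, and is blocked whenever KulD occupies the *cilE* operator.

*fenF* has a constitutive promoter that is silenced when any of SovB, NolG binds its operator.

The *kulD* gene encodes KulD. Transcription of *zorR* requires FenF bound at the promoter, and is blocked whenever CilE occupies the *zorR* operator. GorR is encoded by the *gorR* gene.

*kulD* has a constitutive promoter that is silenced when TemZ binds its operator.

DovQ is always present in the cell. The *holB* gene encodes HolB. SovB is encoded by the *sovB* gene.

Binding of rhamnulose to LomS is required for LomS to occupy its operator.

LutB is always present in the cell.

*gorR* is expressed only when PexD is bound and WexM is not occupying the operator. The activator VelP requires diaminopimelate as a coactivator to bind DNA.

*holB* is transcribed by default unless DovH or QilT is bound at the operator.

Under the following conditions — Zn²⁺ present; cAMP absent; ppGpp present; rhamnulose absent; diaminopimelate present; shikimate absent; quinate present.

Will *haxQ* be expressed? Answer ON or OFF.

OFF

Diaminopimelate is present, so VelP is active.
No repressor is bound and VelP is active, so *temZ* is transcribed.
So TemZ is produced and active.
With repressor TemZ bound, *kulD* is not transcribed.
So KulD is not produced.
LutB is produced constitutively and is active.
Quinate is present, so WexM is active.
Zn²⁺ is present, so PexD is inactive.
With repressor WexM bound, *gorR* is not transcribed.
So GorR is not produced.
With repressor LutB bound, *purR* is not transcribed.
So PurR is not produced.
Required activator PurR is absent, so *cilE* is not transcribed.
So CilE is not produced.
ppGpp is present, so DovH is active.
Shikimate is absent, so QilT is active.
With repressor DovH bound, *holB* is not transcribed.
So HolB is not produced.
Rhamnulose is absent, so LomS is inactive.
Required activator HolB is absent, so *sovB* is not transcribed.
So SovB is not produced.
cAMP is absent, so KosA is active.
With repressor KosA bound, *quvM* is not transcribed.
So QuvM is not produced.
DovQ is produced constitutively and is active.
No repressor is bound and DovQ is active, so *nolG* is transcribed.
So NolG is produced and active.
With repressor NolG bound, *fenF* is not transcribed.
So FenF is not produced.
Required activator FenF is absent, so *zorR* is not transcribed.
So ZorR is not produced.
Required activator ZorR is absent, so *haxQ* is not transcribed.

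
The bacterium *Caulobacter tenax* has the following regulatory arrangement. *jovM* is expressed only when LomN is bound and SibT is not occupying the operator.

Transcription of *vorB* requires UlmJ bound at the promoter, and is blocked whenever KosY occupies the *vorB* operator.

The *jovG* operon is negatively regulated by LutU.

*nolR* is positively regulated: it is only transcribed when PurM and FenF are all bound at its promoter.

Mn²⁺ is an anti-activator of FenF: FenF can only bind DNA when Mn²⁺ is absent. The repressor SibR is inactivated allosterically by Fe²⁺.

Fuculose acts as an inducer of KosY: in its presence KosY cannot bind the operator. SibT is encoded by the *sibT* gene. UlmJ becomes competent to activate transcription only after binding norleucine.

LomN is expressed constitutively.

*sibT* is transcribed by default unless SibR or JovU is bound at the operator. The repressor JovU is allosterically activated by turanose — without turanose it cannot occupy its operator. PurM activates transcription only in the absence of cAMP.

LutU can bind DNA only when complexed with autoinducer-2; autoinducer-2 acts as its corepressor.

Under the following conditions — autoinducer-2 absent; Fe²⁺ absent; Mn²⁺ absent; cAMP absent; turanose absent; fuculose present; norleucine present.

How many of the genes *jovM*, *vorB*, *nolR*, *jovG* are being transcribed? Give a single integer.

4

Fe²⁺ is absent, so SibR is active.
Turanose is absent, so JovU is inactive.
With repressor SibR bound, *sibT* is not transcribed.
So SibT is not produced.
LomN is produced constitutively and is active.
No repressor is bound and LomN is active, so *jovM* is transcribed.
→ *jovM* is ON.
Norleucine is present, so UlmJ is active.
Fuculose is present, so KosY is inactive.
No repressor is bound and UlmJ is active, so *vorB* is transcribed.
→ *vorB* is ON.
cAMP is absent, so PurM is active.
Mn²⁺ is absent, so FenF is active.
No repressor is bound and PurM and FenF are active, so *nolR* is transcribed.
→ *nolR* is ON.
Autoinducer-2 is absent, so LutU is inactive.
With no repressor bound, *jovG* is transcribed.
→ *jovG* is ON.
4 of the 4 genes are transcribed.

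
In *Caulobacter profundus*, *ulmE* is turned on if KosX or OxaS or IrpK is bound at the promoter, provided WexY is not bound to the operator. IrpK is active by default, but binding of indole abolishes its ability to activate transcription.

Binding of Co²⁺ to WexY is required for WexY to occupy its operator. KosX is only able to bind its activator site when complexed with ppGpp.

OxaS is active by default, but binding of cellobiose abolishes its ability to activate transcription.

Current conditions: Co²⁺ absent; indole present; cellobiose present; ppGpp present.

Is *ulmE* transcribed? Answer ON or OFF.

ppGpp is present, so KosX is active.
Cellobiose is present, so OxaS is inactive.
Co²⁺ is absent, so WexY is inactive.
Indole is present, so IrpK is inactive.
Activator KosX is present, so *ulmE* is transcribed.

ON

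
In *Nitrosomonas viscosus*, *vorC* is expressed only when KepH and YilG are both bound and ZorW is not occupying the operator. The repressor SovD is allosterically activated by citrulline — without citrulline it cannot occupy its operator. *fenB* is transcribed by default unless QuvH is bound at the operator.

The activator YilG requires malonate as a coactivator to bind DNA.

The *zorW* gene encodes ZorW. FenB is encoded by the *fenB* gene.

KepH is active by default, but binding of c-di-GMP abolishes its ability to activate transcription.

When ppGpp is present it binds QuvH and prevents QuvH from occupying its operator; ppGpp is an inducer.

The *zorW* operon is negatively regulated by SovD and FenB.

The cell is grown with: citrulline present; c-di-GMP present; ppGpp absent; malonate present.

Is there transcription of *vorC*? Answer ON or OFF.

c-di-GMP is present, so KepH is inactive.
Malonate is present, so YilG is active.
Citrulline is present, so SovD is active.
ppGpp is absent, so QuvH is active.
With repressor QuvH bound, *fenB* is not transcribed.
So FenB is not produced.
With repressor SovD bound, *zorW* is not transcribed.
So ZorW is not produced.
Required activator KepH is absent, so *vorC* is not transcribed.

OFF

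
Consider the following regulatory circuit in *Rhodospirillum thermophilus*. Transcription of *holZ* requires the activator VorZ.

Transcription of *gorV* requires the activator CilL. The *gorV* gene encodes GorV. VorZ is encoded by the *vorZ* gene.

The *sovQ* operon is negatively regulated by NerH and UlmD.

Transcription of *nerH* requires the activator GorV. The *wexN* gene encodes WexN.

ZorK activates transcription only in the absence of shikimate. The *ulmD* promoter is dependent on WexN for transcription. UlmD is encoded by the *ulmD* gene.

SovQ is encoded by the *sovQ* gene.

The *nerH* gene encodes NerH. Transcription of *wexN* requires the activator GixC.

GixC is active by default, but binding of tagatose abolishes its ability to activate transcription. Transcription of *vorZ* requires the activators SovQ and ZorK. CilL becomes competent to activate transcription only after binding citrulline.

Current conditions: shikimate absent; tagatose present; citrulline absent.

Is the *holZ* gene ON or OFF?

ON

Citrulline is absent, so CilL is inactive.
Required activator CilL is absent, so *gorV* is not transcribed.
So GorV is not produced.
Required activator GorV is absent, so *nerH* is not transcribed.
So NerH is not produced.
Tagatose is present, so GixC is inactive.
Required activator GixC is absent, so *wexN* is not transcribed.
So WexN is not produced.
Required activator WexN is absent, so *ulmD* is not transcribed.
So UlmD is not produced.
With no repressor bound, *sovQ* is transcribed.
So SovQ is produced and active.
Shikimate is absent, so ZorK is active.
No repressor is bound and SovQ and ZorK are active, so *vorZ* is transcribed.
So VorZ is produced and active.
No repressor is bound and VorZ is active, so *holZ* is transcribed.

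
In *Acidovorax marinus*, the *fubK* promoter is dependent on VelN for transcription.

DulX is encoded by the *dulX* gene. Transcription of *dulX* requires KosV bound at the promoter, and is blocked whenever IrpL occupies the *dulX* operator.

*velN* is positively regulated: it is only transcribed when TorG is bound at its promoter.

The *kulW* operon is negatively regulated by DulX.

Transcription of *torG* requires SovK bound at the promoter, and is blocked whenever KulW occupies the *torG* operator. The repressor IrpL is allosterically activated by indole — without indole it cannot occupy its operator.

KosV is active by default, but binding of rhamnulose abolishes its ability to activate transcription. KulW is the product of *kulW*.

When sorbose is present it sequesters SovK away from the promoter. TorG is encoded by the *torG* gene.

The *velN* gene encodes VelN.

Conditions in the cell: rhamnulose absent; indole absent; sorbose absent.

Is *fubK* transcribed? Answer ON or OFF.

ON

Indole is absent, so IrpL is inactive.
Rhamnulose is absent, so KosV is active.
No repressor is bound and KosV is active, so *dulX* is transcribed.
So DulX is produced and active.
With repressor DulX bound, *kulW* is not transcribed.
So KulW is not produced.
Sorbose is absent, so SovK is active.
No repressor is bound and SovK is active, so *torG* is transcribed.
So TorG is produced and active.
No repressor is bound and TorG is active, so *velN* is transcribed.
So VelN is produced and active.
No repressor is bound and VelN is active, so *fubK* is transcribed.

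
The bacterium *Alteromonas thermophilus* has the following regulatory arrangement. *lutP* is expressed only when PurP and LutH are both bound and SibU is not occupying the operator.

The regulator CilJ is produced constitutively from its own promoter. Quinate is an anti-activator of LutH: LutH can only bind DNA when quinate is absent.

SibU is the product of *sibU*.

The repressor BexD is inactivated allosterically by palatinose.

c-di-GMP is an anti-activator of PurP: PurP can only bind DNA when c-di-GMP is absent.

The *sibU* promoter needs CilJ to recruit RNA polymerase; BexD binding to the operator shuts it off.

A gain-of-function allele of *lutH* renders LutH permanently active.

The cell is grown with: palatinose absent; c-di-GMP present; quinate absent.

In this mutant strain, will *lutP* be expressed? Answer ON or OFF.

CilJ is produced constitutively and is active.
Palatinose is absent, so BexD is active.
With repressor BexD bound, *sibU* is not transcribed.
So SibU is not produced.
c-di-GMP is present, so PurP is inactive.
LutH is constitutively active in this strain.
Required activator PurP is absent, so *lutP* is not transcribed.

OFF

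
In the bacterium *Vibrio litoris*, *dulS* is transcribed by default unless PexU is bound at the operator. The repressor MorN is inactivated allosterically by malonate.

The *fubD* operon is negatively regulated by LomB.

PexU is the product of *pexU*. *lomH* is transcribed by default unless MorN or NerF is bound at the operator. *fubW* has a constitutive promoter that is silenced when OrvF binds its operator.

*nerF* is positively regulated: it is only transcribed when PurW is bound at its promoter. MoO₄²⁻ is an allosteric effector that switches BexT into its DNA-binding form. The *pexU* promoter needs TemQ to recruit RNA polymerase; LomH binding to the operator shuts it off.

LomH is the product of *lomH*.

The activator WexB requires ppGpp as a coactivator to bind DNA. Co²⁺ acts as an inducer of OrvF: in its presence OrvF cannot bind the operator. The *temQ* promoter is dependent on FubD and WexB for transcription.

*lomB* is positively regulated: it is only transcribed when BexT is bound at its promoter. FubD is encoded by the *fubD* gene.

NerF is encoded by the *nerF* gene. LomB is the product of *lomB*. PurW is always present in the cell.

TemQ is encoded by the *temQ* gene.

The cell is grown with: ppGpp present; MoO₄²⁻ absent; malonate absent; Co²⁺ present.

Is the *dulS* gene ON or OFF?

MoO₄²⁻ is absent, so BexT is inactive.
Required activator BexT is absent, so *lomB* is not transcribed.
So LomB is not produced.
With no repressor bound, *fubD* is transcribed.
So FubD is produced and active.
ppGpp is present, so WexB is active.
No repressor is bound and FubD and WexB are active, so *temQ* is transcribed.
So TemQ is produced and active.
Malonate is absent, so MorN is active.
PurW is produced constitutively and is active.
No repressor is bound and PurW is active, so *nerF* is transcribed.
So NerF is produced and active.
With repressor MorN bound, *lomH* is not transcribed.
So LomH is not produced.
No repressor is bound and TemQ is active, so *pexU* is transcribed.
So PexU is produced and active.
With repressor PexU bound, *dulS* is not transcribed.

OFF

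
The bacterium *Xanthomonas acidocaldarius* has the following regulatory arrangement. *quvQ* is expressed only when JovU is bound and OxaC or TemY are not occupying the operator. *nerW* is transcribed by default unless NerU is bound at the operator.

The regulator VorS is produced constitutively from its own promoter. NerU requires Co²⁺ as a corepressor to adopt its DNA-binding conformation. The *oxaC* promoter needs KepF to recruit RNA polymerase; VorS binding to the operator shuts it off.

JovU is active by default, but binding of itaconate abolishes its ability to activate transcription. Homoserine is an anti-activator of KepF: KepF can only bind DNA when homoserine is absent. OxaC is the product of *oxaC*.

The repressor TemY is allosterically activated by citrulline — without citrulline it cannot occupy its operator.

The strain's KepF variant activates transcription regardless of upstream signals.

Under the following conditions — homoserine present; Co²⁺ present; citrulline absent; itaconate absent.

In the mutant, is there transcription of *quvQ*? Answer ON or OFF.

ON

KepF is constitutively active in this strain.
VorS is produced constitutively and is active.
With repressor VorS bound, *oxaC* is not transcribed.
So OxaC is not produced.
Itaconate is absent, so JovU is active.
Citrulline is absent, so TemY is inactive.
No repressor is bound and JovU is active, so *quvQ* is transcribed.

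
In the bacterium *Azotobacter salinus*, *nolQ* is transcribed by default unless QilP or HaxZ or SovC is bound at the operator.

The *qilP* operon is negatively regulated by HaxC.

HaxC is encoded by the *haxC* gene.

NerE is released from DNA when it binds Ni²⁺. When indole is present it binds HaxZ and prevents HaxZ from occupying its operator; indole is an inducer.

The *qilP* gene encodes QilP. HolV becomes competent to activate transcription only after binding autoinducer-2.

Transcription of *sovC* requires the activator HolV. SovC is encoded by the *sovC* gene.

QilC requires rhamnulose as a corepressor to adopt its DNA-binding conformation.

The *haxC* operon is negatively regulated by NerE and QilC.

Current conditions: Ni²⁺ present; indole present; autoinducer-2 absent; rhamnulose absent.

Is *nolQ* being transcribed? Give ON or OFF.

Ni²⁺ is present, so NerE is inactive.
Rhamnulose is absent, so QilC is inactive.
With no repressor bound, *haxC* is transcribed.
So HaxC is produced and active.
With repressor HaxC bound, *qilP* is not transcribed.
So QilP is not produced.
Indole is present, so HaxZ is inactive.
Autoinducer-2 is absent, so HolV is inactive.
Required activator HolV is absent, so *sovC* is not transcribed.
So SovC is not produced.
With no repressor bound, *nolQ* is transcribed.

ON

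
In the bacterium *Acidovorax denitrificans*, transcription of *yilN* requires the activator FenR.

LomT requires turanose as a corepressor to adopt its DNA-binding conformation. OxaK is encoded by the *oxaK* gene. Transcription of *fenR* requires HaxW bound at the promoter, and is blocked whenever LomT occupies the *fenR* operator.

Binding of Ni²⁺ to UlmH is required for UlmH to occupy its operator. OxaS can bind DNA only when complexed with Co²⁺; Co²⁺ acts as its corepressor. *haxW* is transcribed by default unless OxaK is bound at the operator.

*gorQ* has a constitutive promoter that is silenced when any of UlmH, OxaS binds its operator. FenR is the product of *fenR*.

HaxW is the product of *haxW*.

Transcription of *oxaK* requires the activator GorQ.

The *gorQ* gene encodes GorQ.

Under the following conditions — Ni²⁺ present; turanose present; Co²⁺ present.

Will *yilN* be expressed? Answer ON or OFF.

Ni²⁺ is present, so UlmH is active.
Co²⁺ is present, so OxaS is active.
With repressor UlmH bound, *gorQ* is not transcribed.
So GorQ is not produced.
Required activator GorQ is absent, so *oxaK* is not transcribed.
So OxaK is not produced.
With no repressor bound, *haxW* is transcribed.
So HaxW is produced and active.
Turanose is present, so LomT is active.
With repressor LomT bound, *fenR* is not transcribed.
So FenR is not produced.
Required activator FenR is absent, so *yilN* is not transcribed.

OFF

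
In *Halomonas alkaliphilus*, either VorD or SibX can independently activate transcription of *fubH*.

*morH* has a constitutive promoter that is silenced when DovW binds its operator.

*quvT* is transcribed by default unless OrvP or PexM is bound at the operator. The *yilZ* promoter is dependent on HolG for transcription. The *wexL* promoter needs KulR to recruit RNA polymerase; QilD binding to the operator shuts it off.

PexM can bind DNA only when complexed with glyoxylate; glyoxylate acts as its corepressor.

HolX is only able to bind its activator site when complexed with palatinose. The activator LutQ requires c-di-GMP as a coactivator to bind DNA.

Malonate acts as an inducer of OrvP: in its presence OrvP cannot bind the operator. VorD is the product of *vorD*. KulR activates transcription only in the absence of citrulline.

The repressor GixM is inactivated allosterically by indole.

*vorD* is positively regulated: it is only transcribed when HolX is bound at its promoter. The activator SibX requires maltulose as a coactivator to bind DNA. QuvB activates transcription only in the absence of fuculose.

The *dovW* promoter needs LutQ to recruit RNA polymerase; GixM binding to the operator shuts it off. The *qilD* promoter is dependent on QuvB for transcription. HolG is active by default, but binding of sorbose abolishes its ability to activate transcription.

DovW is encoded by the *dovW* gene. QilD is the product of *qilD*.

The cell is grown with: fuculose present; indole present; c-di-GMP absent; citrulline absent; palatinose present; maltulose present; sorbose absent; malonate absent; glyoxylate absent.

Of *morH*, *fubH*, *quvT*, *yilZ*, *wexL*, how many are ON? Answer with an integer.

4

Indole is present, so GixM is inactive.
c-di-GMP is absent, so LutQ is inactive.
Required activator LutQ is absent, so *dovW* is not transcribed.
So DovW is not produced.
With no repressor bound, *morH* is transcribed.
→ *morH* is ON.
Palatinose is present, so HolX is active.
No repressor is bound and HolX is active, so *vorD* is transcribed.
So VorD is produced and active.
Maltulose is present, so SibX is active.
Activator VorD is present, so *fubH* is transcribed.
→ *fubH* is ON.
Malonate is absent, so OrvP is active.
Glyoxylate is absent, so PexM is inactive.
With repressor OrvP bound, *quvT* is not transcribed.
→ *quvT* is OFF.
Sorbose is absent, so HolG is active.
No repressor is bound and HolG is active, so *yilZ* is transcribed.
→ *yilZ* is ON.
Fuculose is present, so QuvB is inactive.
Required activator QuvB is absent, so *qilD* is not transcribed.
So QilD is not produced.
Citrulline is absent, so KulR is active.
No repressor is bound and KulR is active, so *wexL* is transcribed.
→ *wexL* is ON.
4 of the 5 genes are transcribed.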